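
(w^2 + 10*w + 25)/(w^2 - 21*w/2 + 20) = 2*(w^2 + 10*w + 25)/(2*w^2 - 21*w + 40)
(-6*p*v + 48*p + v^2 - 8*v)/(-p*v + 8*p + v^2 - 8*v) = (6*p - v)/(p - v)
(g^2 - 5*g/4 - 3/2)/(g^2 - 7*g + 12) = (4*g^2 - 5*g - 6)/(4*(g^2 - 7*g + 12))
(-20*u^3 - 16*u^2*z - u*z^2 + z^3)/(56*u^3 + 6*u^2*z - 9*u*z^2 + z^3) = (-10*u^2 - 3*u*z + z^2)/(28*u^2 - 11*u*z + z^2)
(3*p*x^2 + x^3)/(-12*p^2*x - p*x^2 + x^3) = x/(-4*p + x)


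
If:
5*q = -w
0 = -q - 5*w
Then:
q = 0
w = 0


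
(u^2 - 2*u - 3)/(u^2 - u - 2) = (u - 3)/(u - 2)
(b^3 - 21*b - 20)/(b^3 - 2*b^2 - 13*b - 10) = (b + 4)/(b + 2)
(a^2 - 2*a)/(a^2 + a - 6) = a/(a + 3)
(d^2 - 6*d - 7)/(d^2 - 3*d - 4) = (d - 7)/(d - 4)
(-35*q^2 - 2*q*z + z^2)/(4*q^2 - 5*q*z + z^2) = (-35*q^2 - 2*q*z + z^2)/(4*q^2 - 5*q*z + z^2)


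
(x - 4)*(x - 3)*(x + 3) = x^3 - 4*x^2 - 9*x + 36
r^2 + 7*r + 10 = (r + 2)*(r + 5)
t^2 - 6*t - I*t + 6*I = (t - 6)*(t - I)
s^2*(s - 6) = s^3 - 6*s^2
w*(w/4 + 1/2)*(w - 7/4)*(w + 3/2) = w^4/4 + 7*w^3/16 - 25*w^2/32 - 21*w/16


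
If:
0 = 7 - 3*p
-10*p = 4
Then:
No Solution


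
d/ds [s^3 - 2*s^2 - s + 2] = 3*s^2 - 4*s - 1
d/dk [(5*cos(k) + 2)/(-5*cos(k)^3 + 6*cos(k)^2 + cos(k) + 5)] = 16*(-50*cos(k)^3 + 24*cos(k) - 23)*sin(k)/(24*sin(k)^2 + 11*cos(k) + 5*cos(3*k) - 44)^2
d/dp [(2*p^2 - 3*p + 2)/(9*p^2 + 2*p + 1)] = (31*p^2 - 32*p - 7)/(81*p^4 + 36*p^3 + 22*p^2 + 4*p + 1)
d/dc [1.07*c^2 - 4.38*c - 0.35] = 2.14*c - 4.38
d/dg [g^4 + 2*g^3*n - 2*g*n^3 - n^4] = 4*g^3 + 6*g^2*n - 2*n^3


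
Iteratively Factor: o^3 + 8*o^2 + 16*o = (o + 4)*(o^2 + 4*o) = (o + 4)^2*(o)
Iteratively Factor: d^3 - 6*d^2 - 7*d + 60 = (d + 3)*(d^2 - 9*d + 20) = (d - 4)*(d + 3)*(d - 5)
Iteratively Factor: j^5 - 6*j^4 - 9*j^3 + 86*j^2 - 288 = (j + 3)*(j^4 - 9*j^3 + 18*j^2 + 32*j - 96) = (j + 2)*(j + 3)*(j^3 - 11*j^2 + 40*j - 48) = (j - 4)*(j + 2)*(j + 3)*(j^2 - 7*j + 12) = (j - 4)^2*(j + 2)*(j + 3)*(j - 3)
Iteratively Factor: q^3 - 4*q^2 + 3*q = (q - 1)*(q^2 - 3*q) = q*(q - 1)*(q - 3)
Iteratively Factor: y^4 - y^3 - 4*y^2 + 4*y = (y - 1)*(y^3 - 4*y) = (y - 2)*(y - 1)*(y^2 + 2*y) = y*(y - 2)*(y - 1)*(y + 2)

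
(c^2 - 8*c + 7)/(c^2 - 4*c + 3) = (c - 7)/(c - 3)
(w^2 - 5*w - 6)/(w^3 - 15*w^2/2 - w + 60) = 2*(w + 1)/(2*w^2 - 3*w - 20)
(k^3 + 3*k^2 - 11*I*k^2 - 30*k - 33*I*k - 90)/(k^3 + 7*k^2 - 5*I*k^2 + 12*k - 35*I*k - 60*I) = (k - 6*I)/(k + 4)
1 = 1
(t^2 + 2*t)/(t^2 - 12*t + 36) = t*(t + 2)/(t^2 - 12*t + 36)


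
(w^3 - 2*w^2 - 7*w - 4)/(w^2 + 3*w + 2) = (w^2 - 3*w - 4)/(w + 2)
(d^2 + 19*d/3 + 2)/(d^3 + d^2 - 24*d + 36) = (d + 1/3)/(d^2 - 5*d + 6)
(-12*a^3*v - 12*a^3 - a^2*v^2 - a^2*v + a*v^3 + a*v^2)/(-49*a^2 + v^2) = a*(12*a^2*v + 12*a^2 + a*v^2 + a*v - v^3 - v^2)/(49*a^2 - v^2)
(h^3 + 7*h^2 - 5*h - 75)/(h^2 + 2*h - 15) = h + 5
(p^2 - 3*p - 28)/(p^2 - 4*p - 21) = (p + 4)/(p + 3)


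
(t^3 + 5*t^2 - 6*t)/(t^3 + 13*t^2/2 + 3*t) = 2*(t - 1)/(2*t + 1)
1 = 1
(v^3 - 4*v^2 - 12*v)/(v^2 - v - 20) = v*(-v^2 + 4*v + 12)/(-v^2 + v + 20)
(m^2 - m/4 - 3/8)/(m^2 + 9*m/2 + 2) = (m - 3/4)/(m + 4)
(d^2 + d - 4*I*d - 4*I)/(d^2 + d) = (d - 4*I)/d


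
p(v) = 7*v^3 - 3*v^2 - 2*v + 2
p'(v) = 21*v^2 - 6*v - 2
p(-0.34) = 2.06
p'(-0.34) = 2.47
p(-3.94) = -464.83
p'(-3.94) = 347.64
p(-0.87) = -3.14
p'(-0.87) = 19.11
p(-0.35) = 2.03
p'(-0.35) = 2.67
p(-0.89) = -3.53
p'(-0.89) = 19.97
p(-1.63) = -33.03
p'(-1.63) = 63.57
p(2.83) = 130.97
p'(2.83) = 149.21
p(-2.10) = -71.86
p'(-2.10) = 103.21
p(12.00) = 11642.00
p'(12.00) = 2950.00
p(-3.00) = -208.00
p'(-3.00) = 205.00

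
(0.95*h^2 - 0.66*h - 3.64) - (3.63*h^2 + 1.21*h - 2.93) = -2.68*h^2 - 1.87*h - 0.71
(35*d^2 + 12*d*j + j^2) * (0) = 0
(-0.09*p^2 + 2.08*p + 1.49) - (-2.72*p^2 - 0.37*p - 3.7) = 2.63*p^2 + 2.45*p + 5.19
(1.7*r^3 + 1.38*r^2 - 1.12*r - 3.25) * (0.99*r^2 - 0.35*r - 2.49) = 1.683*r^5 + 0.7712*r^4 - 5.8248*r^3 - 6.2617*r^2 + 3.9263*r + 8.0925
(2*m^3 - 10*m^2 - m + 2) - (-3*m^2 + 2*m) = 2*m^3 - 7*m^2 - 3*m + 2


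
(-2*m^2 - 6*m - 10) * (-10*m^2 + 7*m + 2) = 20*m^4 + 46*m^3 + 54*m^2 - 82*m - 20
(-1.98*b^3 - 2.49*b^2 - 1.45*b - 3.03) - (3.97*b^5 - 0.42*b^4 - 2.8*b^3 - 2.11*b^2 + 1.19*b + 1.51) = -3.97*b^5 + 0.42*b^4 + 0.82*b^3 - 0.38*b^2 - 2.64*b - 4.54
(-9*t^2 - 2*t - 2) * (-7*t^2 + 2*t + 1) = 63*t^4 - 4*t^3 + t^2 - 6*t - 2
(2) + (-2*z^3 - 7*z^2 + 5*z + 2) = -2*z^3 - 7*z^2 + 5*z + 4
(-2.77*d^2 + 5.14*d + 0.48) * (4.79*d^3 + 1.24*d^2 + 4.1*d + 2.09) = -13.2683*d^5 + 21.1858*d^4 - 2.6842*d^3 + 15.8799*d^2 + 12.7106*d + 1.0032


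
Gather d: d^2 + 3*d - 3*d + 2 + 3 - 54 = d^2 - 49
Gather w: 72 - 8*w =72 - 8*w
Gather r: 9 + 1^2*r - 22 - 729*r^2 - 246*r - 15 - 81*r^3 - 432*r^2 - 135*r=-81*r^3 - 1161*r^2 - 380*r - 28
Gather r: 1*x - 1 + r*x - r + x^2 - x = r*(x - 1) + x^2 - 1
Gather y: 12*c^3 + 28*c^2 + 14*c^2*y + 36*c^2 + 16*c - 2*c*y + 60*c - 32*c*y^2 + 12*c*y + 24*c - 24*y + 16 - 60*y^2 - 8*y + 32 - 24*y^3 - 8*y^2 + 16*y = 12*c^3 + 64*c^2 + 100*c - 24*y^3 + y^2*(-32*c - 68) + y*(14*c^2 + 10*c - 16) + 48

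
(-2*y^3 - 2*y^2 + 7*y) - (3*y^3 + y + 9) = -5*y^3 - 2*y^2 + 6*y - 9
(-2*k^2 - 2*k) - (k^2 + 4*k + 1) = -3*k^2 - 6*k - 1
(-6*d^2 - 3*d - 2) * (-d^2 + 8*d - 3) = 6*d^4 - 45*d^3 - 4*d^2 - 7*d + 6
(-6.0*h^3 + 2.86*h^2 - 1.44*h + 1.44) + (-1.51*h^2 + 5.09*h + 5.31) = -6.0*h^3 + 1.35*h^2 + 3.65*h + 6.75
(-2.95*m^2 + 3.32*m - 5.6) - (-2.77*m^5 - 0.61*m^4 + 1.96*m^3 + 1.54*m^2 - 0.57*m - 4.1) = 2.77*m^5 + 0.61*m^4 - 1.96*m^3 - 4.49*m^2 + 3.89*m - 1.5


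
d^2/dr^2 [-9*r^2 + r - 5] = -18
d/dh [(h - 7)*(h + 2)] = 2*h - 5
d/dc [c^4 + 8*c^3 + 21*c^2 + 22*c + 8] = 4*c^3 + 24*c^2 + 42*c + 22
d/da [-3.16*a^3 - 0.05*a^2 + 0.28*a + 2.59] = -9.48*a^2 - 0.1*a + 0.28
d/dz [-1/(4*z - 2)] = (2*z - 1)^(-2)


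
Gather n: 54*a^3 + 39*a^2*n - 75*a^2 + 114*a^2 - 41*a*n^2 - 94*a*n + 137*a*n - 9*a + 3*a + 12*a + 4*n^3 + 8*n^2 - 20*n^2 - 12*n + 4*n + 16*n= 54*a^3 + 39*a^2 + 6*a + 4*n^3 + n^2*(-41*a - 12) + n*(39*a^2 + 43*a + 8)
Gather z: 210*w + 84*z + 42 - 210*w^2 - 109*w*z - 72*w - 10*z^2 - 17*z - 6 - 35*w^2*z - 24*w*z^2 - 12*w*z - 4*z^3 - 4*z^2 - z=-210*w^2 + 138*w - 4*z^3 + z^2*(-24*w - 14) + z*(-35*w^2 - 121*w + 66) + 36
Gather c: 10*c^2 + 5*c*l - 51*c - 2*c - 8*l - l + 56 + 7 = 10*c^2 + c*(5*l - 53) - 9*l + 63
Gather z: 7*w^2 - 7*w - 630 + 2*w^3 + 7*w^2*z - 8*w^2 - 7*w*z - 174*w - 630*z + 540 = 2*w^3 - w^2 - 181*w + z*(7*w^2 - 7*w - 630) - 90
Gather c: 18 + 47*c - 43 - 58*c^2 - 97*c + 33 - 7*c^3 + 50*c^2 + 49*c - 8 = -7*c^3 - 8*c^2 - c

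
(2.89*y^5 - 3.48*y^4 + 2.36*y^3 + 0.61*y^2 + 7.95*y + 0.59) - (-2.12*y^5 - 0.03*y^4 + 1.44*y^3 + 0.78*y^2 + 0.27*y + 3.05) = 5.01*y^5 - 3.45*y^4 + 0.92*y^3 - 0.17*y^2 + 7.68*y - 2.46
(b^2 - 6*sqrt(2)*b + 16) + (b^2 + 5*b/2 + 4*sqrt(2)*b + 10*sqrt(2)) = 2*b^2 - 2*sqrt(2)*b + 5*b/2 + 10*sqrt(2) + 16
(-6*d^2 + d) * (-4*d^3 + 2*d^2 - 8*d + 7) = 24*d^5 - 16*d^4 + 50*d^3 - 50*d^2 + 7*d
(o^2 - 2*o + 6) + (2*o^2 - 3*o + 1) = 3*o^2 - 5*o + 7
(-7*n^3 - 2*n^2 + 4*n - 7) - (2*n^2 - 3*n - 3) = -7*n^3 - 4*n^2 + 7*n - 4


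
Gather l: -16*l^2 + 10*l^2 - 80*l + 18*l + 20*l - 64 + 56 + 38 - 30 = -6*l^2 - 42*l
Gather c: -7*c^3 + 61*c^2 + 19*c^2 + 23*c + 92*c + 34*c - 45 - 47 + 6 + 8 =-7*c^3 + 80*c^2 + 149*c - 78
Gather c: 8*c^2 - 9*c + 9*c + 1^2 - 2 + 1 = 8*c^2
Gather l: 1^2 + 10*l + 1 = 10*l + 2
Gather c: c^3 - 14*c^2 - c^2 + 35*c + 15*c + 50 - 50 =c^3 - 15*c^2 + 50*c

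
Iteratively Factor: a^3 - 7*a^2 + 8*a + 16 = (a - 4)*(a^2 - 3*a - 4) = (a - 4)*(a + 1)*(a - 4)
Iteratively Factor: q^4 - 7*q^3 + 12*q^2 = (q - 3)*(q^3 - 4*q^2) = (q - 4)*(q - 3)*(q^2) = q*(q - 4)*(q - 3)*(q)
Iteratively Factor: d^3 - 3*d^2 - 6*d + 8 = (d - 4)*(d^2 + d - 2) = (d - 4)*(d + 2)*(d - 1)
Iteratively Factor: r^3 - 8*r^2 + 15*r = (r)*(r^2 - 8*r + 15) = r*(r - 3)*(r - 5)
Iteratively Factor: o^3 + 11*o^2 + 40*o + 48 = (o + 3)*(o^2 + 8*o + 16) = (o + 3)*(o + 4)*(o + 4)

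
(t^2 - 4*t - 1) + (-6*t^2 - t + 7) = -5*t^2 - 5*t + 6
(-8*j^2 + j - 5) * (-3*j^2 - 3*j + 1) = 24*j^4 + 21*j^3 + 4*j^2 + 16*j - 5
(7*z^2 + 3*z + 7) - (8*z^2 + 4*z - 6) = -z^2 - z + 13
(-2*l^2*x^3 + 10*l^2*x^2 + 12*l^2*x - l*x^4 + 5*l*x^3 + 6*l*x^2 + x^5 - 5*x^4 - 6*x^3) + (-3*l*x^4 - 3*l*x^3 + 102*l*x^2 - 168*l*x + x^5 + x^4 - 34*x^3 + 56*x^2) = -2*l^2*x^3 + 10*l^2*x^2 + 12*l^2*x - 4*l*x^4 + 2*l*x^3 + 108*l*x^2 - 168*l*x + 2*x^5 - 4*x^4 - 40*x^3 + 56*x^2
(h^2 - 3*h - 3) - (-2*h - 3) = h^2 - h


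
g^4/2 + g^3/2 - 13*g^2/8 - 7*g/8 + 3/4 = (g/2 + 1)*(g - 3/2)*(g - 1/2)*(g + 1)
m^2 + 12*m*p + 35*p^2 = (m + 5*p)*(m + 7*p)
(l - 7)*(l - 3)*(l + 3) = l^3 - 7*l^2 - 9*l + 63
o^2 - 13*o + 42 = (o - 7)*(o - 6)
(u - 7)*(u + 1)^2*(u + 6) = u^4 + u^3 - 43*u^2 - 85*u - 42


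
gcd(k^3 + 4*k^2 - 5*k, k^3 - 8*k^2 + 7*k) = k^2 - k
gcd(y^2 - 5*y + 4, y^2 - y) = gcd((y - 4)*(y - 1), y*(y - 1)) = y - 1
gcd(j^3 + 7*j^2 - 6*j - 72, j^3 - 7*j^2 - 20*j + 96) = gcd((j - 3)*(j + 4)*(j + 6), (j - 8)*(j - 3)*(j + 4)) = j^2 + j - 12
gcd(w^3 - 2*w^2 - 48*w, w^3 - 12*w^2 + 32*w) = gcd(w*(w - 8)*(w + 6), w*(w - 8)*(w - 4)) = w^2 - 8*w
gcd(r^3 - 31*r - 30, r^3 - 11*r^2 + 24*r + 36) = r^2 - 5*r - 6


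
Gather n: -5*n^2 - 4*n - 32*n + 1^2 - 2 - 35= -5*n^2 - 36*n - 36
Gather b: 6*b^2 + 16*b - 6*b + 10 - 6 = 6*b^2 + 10*b + 4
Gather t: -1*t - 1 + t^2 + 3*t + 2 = t^2 + 2*t + 1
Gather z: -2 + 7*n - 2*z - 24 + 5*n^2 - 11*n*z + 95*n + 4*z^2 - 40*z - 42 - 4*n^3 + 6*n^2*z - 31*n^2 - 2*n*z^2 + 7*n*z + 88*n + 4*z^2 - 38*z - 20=-4*n^3 - 26*n^2 + 190*n + z^2*(8 - 2*n) + z*(6*n^2 - 4*n - 80) - 88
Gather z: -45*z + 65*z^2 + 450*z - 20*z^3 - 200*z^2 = -20*z^3 - 135*z^2 + 405*z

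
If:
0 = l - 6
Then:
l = 6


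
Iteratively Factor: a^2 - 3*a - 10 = (a - 5)*(a + 2)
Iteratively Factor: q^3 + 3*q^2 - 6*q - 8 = (q + 1)*(q^2 + 2*q - 8) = (q - 2)*(q + 1)*(q + 4)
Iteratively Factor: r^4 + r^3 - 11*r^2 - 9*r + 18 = (r + 2)*(r^3 - r^2 - 9*r + 9) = (r - 3)*(r + 2)*(r^2 + 2*r - 3) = (r - 3)*(r + 2)*(r + 3)*(r - 1)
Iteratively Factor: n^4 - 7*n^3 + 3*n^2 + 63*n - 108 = (n - 3)*(n^3 - 4*n^2 - 9*n + 36) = (n - 3)^2*(n^2 - n - 12) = (n - 3)^2*(n + 3)*(n - 4)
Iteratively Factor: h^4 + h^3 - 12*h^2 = (h + 4)*(h^3 - 3*h^2) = h*(h + 4)*(h^2 - 3*h) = h*(h - 3)*(h + 4)*(h)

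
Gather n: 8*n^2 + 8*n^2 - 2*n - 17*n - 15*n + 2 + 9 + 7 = 16*n^2 - 34*n + 18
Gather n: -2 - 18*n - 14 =-18*n - 16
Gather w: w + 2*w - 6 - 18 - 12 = 3*w - 36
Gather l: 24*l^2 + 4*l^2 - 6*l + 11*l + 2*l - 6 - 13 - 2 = 28*l^2 + 7*l - 21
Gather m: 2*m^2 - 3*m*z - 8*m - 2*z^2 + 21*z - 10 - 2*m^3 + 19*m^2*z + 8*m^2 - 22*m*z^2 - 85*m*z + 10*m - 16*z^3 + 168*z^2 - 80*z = -2*m^3 + m^2*(19*z + 10) + m*(-22*z^2 - 88*z + 2) - 16*z^3 + 166*z^2 - 59*z - 10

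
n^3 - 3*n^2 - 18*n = n*(n - 6)*(n + 3)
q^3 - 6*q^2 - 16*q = q*(q - 8)*(q + 2)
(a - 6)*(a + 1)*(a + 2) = a^3 - 3*a^2 - 16*a - 12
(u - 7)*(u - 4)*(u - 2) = u^3 - 13*u^2 + 50*u - 56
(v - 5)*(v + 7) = v^2 + 2*v - 35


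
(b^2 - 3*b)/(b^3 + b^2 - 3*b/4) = 4*(b - 3)/(4*b^2 + 4*b - 3)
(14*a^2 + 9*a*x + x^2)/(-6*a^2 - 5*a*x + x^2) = (14*a^2 + 9*a*x + x^2)/(-6*a^2 - 5*a*x + x^2)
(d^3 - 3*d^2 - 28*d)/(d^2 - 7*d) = d + 4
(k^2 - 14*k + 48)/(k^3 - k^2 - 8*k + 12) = (k^2 - 14*k + 48)/(k^3 - k^2 - 8*k + 12)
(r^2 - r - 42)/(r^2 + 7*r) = (r^2 - r - 42)/(r*(r + 7))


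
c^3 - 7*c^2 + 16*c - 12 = (c - 3)*(c - 2)^2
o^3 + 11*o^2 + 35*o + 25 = (o + 1)*(o + 5)^2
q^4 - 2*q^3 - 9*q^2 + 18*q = q*(q - 3)*(q - 2)*(q + 3)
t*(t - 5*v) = t^2 - 5*t*v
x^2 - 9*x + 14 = (x - 7)*(x - 2)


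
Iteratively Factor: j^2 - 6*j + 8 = (j - 4)*(j - 2)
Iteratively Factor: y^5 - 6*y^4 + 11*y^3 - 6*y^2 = (y - 1)*(y^4 - 5*y^3 + 6*y^2) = (y - 2)*(y - 1)*(y^3 - 3*y^2) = (y - 3)*(y - 2)*(y - 1)*(y^2) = y*(y - 3)*(y - 2)*(y - 1)*(y)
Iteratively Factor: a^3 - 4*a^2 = (a)*(a^2 - 4*a) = a^2*(a - 4)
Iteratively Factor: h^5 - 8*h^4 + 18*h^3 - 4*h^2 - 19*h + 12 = (h - 3)*(h^4 - 5*h^3 + 3*h^2 + 5*h - 4) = (h - 3)*(h - 1)*(h^3 - 4*h^2 - h + 4) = (h - 3)*(h - 1)*(h + 1)*(h^2 - 5*h + 4) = (h - 4)*(h - 3)*(h - 1)*(h + 1)*(h - 1)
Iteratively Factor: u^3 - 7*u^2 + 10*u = (u - 2)*(u^2 - 5*u) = u*(u - 2)*(u - 5)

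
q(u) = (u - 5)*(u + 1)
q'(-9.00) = -22.00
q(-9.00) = 112.00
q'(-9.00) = -22.00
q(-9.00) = 112.00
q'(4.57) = 5.14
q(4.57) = -2.40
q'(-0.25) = -4.50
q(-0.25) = -3.94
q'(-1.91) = -7.82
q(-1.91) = 6.29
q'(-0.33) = -4.66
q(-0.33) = -3.57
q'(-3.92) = -11.84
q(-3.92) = 26.05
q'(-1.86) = -7.72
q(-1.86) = 5.90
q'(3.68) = 3.36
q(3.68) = -6.18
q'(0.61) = -2.78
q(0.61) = -7.07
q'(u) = 2*u - 4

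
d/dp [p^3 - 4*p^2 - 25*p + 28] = 3*p^2 - 8*p - 25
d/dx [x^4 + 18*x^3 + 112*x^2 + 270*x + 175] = 4*x^3 + 54*x^2 + 224*x + 270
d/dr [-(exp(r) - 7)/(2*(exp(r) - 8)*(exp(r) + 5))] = (exp(2*r) - 14*exp(r) + 61)*exp(r)/(2*(exp(4*r) - 6*exp(3*r) - 71*exp(2*r) + 240*exp(r) + 1600))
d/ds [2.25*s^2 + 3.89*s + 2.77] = 4.5*s + 3.89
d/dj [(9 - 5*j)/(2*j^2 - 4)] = (5*j^2 - 18*j + 10)/(2*(j^4 - 4*j^2 + 4))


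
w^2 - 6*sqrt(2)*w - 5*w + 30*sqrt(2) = (w - 5)*(w - 6*sqrt(2))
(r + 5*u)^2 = r^2 + 10*r*u + 25*u^2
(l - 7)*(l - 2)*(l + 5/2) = l^3 - 13*l^2/2 - 17*l/2 + 35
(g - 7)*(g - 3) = g^2 - 10*g + 21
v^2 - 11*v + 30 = (v - 6)*(v - 5)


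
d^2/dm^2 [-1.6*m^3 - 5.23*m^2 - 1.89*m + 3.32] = -9.6*m - 10.46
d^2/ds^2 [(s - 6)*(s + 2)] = 2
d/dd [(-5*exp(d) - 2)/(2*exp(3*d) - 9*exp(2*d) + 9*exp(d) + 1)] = (20*exp(3*d) - 33*exp(2*d) - 36*exp(d) + 13)*exp(d)/(4*exp(6*d) - 36*exp(5*d) + 117*exp(4*d) - 158*exp(3*d) + 63*exp(2*d) + 18*exp(d) + 1)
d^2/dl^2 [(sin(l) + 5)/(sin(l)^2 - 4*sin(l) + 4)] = (-sin(l)^3 - 28*sin(l)^2 - 22*sin(l) + 38)/(sin(l) - 2)^4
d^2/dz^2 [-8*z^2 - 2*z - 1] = -16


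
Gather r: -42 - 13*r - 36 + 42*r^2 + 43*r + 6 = 42*r^2 + 30*r - 72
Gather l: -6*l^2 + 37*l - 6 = -6*l^2 + 37*l - 6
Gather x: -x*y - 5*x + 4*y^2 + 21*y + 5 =x*(-y - 5) + 4*y^2 + 21*y + 5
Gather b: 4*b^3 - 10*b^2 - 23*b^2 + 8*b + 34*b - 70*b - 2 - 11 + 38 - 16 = 4*b^3 - 33*b^2 - 28*b + 9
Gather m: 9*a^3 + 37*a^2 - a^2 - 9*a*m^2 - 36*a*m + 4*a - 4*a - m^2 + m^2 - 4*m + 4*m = 9*a^3 + 36*a^2 - 9*a*m^2 - 36*a*m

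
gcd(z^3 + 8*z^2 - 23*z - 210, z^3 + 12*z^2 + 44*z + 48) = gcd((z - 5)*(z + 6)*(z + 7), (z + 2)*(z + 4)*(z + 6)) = z + 6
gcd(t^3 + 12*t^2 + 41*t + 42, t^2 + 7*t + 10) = t + 2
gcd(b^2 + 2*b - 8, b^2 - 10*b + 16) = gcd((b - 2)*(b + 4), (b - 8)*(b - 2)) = b - 2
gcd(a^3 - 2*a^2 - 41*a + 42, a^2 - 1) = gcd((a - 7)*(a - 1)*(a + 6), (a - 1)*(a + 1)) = a - 1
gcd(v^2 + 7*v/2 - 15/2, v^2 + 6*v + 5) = v + 5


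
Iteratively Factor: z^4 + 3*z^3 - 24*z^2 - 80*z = (z)*(z^3 + 3*z^2 - 24*z - 80) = z*(z - 5)*(z^2 + 8*z + 16) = z*(z - 5)*(z + 4)*(z + 4)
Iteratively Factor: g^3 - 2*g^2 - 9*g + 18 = (g - 3)*(g^2 + g - 6) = (g - 3)*(g + 3)*(g - 2)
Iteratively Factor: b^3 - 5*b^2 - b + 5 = (b - 1)*(b^2 - 4*b - 5) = (b - 5)*(b - 1)*(b + 1)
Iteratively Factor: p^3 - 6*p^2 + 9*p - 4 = (p - 4)*(p^2 - 2*p + 1) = (p - 4)*(p - 1)*(p - 1)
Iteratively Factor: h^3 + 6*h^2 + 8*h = (h + 4)*(h^2 + 2*h) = h*(h + 4)*(h + 2)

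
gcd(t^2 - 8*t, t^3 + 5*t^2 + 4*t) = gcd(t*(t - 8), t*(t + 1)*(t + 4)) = t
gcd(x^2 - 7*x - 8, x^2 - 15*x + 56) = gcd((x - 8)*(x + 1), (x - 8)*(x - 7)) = x - 8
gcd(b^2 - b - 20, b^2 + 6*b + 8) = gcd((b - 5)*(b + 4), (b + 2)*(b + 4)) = b + 4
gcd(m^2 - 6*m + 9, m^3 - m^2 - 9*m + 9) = m - 3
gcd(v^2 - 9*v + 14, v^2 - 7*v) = v - 7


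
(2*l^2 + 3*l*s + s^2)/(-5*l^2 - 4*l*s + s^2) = (2*l + s)/(-5*l + s)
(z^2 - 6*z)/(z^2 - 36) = z/(z + 6)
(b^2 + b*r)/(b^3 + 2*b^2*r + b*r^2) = 1/(b + r)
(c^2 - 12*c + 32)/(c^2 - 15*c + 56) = (c - 4)/(c - 7)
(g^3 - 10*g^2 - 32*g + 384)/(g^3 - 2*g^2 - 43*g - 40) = (g^2 - 2*g - 48)/(g^2 + 6*g + 5)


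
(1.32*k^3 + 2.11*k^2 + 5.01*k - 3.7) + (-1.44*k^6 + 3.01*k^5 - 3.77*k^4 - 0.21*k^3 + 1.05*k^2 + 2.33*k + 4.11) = -1.44*k^6 + 3.01*k^5 - 3.77*k^4 + 1.11*k^3 + 3.16*k^2 + 7.34*k + 0.41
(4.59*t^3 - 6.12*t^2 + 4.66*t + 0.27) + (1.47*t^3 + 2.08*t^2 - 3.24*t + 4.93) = 6.06*t^3 - 4.04*t^2 + 1.42*t + 5.2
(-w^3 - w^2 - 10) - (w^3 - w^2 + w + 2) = -2*w^3 - w - 12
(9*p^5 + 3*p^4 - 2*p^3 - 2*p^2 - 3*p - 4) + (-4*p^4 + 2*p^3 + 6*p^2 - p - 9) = 9*p^5 - p^4 + 4*p^2 - 4*p - 13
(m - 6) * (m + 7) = m^2 + m - 42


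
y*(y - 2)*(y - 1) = y^3 - 3*y^2 + 2*y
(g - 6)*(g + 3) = g^2 - 3*g - 18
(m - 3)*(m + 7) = m^2 + 4*m - 21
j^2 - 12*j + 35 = (j - 7)*(j - 5)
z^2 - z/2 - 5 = (z - 5/2)*(z + 2)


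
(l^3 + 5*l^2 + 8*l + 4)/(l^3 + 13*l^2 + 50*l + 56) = (l^2 + 3*l + 2)/(l^2 + 11*l + 28)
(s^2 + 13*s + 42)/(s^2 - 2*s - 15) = (s^2 + 13*s + 42)/(s^2 - 2*s - 15)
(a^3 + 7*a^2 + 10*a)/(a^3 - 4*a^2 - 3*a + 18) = a*(a + 5)/(a^2 - 6*a + 9)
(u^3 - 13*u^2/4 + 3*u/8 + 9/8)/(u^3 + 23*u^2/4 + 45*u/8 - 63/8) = (2*u^2 - 5*u - 3)/(2*u^2 + 13*u + 21)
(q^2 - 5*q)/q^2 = (q - 5)/q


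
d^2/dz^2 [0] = 0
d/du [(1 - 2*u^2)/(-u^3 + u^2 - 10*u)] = (-2*u^4 + 23*u^2 - 2*u + 10)/(u^2*(u^4 - 2*u^3 + 21*u^2 - 20*u + 100))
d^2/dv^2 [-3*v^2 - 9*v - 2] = -6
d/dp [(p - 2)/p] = 2/p^2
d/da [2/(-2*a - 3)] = 4/(2*a + 3)^2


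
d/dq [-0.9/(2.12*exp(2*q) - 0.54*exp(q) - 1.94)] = (3.816*exp(q) - 0.486)*exp(q)/(-2.12*exp(2*q) + 0.54*exp(q) + 1.94)^2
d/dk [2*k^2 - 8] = 4*k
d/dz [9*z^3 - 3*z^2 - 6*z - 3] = 27*z^2 - 6*z - 6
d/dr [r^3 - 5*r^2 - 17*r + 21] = 3*r^2 - 10*r - 17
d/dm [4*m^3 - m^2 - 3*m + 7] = 12*m^2 - 2*m - 3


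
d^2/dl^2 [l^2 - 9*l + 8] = 2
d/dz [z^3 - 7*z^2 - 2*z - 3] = 3*z^2 - 14*z - 2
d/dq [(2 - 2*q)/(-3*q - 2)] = 10/(3*q + 2)^2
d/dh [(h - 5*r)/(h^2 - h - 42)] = (h^2 - h - (h - 5*r)*(2*h - 1) - 42)/(-h^2 + h + 42)^2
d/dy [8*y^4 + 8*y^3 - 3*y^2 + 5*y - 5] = 32*y^3 + 24*y^2 - 6*y + 5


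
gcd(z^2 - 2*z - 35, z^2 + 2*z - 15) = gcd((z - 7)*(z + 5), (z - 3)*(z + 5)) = z + 5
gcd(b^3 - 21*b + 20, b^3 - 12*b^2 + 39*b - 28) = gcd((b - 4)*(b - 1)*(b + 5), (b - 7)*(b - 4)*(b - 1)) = b^2 - 5*b + 4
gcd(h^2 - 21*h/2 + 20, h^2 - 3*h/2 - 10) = 1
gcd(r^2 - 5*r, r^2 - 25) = r - 5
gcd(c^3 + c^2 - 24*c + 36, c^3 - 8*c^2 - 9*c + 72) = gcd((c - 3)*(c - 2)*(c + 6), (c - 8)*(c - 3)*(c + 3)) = c - 3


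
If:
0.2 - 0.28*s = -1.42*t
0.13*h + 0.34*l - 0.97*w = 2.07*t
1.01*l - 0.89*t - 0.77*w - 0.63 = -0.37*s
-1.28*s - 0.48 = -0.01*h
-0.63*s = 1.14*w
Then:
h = -3.80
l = 0.75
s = -0.40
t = -0.22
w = 0.22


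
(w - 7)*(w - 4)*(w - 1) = w^3 - 12*w^2 + 39*w - 28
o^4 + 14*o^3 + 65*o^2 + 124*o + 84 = (o + 2)^2*(o + 3)*(o + 7)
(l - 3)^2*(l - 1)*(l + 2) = l^4 - 5*l^3 + l^2 + 21*l - 18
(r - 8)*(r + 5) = r^2 - 3*r - 40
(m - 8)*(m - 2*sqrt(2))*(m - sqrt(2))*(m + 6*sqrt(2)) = m^4 - 8*m^3 + 3*sqrt(2)*m^3 - 24*sqrt(2)*m^2 - 32*m^2 + 24*sqrt(2)*m + 256*m - 192*sqrt(2)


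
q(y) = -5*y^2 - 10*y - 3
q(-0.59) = 1.16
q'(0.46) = -14.60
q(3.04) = -79.61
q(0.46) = -8.66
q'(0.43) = -14.30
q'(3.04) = -40.40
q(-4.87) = -72.88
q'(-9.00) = 80.00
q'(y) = -10*y - 10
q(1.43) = -27.52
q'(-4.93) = 39.30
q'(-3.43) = 24.30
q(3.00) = -78.00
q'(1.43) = -24.30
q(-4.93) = -75.22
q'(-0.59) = -4.10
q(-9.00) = -318.00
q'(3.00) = -40.00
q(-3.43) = -27.52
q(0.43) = -8.22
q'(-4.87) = 38.70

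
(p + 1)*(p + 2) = p^2 + 3*p + 2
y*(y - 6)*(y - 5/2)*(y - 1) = y^4 - 19*y^3/2 + 47*y^2/2 - 15*y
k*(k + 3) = k^2 + 3*k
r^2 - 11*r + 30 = (r - 6)*(r - 5)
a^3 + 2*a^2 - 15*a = a*(a - 3)*(a + 5)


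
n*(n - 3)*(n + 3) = n^3 - 9*n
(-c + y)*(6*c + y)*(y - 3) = -6*c^2*y + 18*c^2 + 5*c*y^2 - 15*c*y + y^3 - 3*y^2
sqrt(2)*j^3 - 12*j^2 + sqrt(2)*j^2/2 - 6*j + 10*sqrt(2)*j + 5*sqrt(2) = (j - 5*sqrt(2))*(j - sqrt(2))*(sqrt(2)*j + sqrt(2)/2)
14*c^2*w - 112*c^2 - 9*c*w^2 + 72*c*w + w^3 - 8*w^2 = (-7*c + w)*(-2*c + w)*(w - 8)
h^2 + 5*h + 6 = (h + 2)*(h + 3)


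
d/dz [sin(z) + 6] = cos(z)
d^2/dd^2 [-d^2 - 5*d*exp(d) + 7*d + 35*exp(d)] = -5*d*exp(d) + 25*exp(d) - 2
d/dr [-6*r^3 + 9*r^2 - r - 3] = -18*r^2 + 18*r - 1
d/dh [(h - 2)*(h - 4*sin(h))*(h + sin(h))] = (2 - h)*(h + sin(h))*(4*cos(h) - 1) + (h - 2)*(h - 4*sin(h))*(cos(h) + 1) + (h - 4*sin(h))*(h + sin(h))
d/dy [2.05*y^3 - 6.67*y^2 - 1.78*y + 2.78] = 6.15*y^2 - 13.34*y - 1.78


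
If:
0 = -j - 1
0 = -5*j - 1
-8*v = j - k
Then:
No Solution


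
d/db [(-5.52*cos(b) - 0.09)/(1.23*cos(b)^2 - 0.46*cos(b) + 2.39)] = (-6.7896*cos(b)^2 - 0.2214*cos(b) + 13.2342)*sin(b)/(1.5129*cos(b)^4 - 1.1316*cos(b)^3 + 6.091*cos(b)^2 - 2.1988*cos(b) + 5.7121)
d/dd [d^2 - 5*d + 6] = 2*d - 5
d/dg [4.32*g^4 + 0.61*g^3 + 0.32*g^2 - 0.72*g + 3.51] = 17.28*g^3 + 1.83*g^2 + 0.64*g - 0.72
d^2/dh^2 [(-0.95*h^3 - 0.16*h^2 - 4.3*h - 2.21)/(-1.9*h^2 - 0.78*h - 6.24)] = (3.5527136788005e-15*h^5 + 9.20132000000001*h^3 + 64.22988*h^2 - 64.28916*h - 79.11228)/(6.859*h^6 + 8.4474*h^5 + 71.04708*h^4 + 55.960632*h^3 + 233.333568*h^2 + 91.113984*h + 242.970624)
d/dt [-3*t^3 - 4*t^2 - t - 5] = -9*t^2 - 8*t - 1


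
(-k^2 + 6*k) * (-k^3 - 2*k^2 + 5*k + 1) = k^5 - 4*k^4 - 17*k^3 + 29*k^2 + 6*k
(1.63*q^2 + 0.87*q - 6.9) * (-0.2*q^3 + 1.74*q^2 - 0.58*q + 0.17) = -0.326*q^5 + 2.6622*q^4 + 1.9484*q^3 - 12.2335*q^2 + 4.1499*q - 1.173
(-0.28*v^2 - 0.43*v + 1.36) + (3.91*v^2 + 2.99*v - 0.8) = 3.63*v^2 + 2.56*v + 0.56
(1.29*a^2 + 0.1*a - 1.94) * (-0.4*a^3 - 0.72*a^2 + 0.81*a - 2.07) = -0.516*a^5 - 0.9688*a^4 + 1.7489*a^3 - 1.1925*a^2 - 1.7784*a + 4.0158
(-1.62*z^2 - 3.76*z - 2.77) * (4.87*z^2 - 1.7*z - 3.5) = -7.8894*z^4 - 15.5572*z^3 - 1.4279*z^2 + 17.869*z + 9.695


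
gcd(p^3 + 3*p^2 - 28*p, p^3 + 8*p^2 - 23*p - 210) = p + 7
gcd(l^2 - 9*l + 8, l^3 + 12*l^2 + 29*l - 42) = l - 1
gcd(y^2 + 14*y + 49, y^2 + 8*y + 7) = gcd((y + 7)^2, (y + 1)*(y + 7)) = y + 7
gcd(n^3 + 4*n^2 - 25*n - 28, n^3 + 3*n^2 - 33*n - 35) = n^2 + 8*n + 7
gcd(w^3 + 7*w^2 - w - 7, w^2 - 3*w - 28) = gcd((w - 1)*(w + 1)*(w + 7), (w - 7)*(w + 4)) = 1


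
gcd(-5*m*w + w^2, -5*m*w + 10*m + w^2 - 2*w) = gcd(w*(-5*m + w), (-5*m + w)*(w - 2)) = -5*m + w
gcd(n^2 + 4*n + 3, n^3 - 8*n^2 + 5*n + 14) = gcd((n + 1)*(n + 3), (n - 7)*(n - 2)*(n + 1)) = n + 1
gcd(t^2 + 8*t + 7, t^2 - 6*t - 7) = t + 1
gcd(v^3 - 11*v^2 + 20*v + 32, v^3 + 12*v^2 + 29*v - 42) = 1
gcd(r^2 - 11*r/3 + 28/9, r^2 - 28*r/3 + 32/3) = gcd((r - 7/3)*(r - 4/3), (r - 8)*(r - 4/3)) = r - 4/3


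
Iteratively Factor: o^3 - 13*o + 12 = (o - 3)*(o^2 + 3*o - 4) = (o - 3)*(o - 1)*(o + 4)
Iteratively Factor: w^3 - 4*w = (w + 2)*(w^2 - 2*w) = (w - 2)*(w + 2)*(w)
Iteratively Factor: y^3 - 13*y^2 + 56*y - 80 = (y - 4)*(y^2 - 9*y + 20) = (y - 5)*(y - 4)*(y - 4)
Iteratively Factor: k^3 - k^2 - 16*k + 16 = (k + 4)*(k^2 - 5*k + 4) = (k - 4)*(k + 4)*(k - 1)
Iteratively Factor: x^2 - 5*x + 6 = (x - 2)*(x - 3)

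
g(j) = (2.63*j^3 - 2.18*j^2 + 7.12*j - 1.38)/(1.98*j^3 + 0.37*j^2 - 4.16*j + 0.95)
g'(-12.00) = 0.02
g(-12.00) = 1.49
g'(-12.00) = 0.02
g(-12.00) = 1.49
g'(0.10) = 3.03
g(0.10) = -1.27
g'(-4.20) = 0.39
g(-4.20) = 2.17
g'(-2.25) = 7.68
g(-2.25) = 5.63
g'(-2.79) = 2.09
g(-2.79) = 3.46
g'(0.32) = 9.09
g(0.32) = -2.73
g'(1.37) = -66.88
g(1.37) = 10.66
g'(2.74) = -0.52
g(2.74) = 1.69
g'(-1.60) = 1540.28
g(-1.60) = -65.73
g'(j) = (-5.94*j^2 - 0.74*j + 4.16)*(2.63*j^3 - 2.18*j^2 + 7.12*j - 1.38)/(1.98*j^3 + 0.37*j^2 - 4.16*j + 0.95)^2 + (7.89*j^2 - 4.36*j + 7.12)/(1.98*j^3 + 0.37*j^2 - 4.16*j + 0.95)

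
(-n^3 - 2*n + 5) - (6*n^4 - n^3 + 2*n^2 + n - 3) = -6*n^4 - 2*n^2 - 3*n + 8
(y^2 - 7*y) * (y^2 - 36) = y^4 - 7*y^3 - 36*y^2 + 252*y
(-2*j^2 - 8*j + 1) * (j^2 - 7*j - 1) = -2*j^4 + 6*j^3 + 59*j^2 + j - 1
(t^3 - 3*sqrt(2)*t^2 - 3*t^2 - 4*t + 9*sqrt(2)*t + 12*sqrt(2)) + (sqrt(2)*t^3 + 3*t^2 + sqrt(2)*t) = t^3 + sqrt(2)*t^3 - 3*sqrt(2)*t^2 - 4*t + 10*sqrt(2)*t + 12*sqrt(2)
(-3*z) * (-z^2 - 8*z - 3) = 3*z^3 + 24*z^2 + 9*z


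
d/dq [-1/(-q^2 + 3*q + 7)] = (3 - 2*q)/(-q^2 + 3*q + 7)^2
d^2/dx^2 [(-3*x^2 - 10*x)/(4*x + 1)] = 74/(64*x^3 + 48*x^2 + 12*x + 1)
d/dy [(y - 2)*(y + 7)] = 2*y + 5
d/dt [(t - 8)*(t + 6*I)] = 2*t - 8 + 6*I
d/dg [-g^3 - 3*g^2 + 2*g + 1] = -3*g^2 - 6*g + 2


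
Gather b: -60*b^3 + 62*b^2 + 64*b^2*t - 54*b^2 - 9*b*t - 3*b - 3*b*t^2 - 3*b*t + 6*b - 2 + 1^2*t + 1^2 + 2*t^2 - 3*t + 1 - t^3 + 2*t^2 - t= -60*b^3 + b^2*(64*t + 8) + b*(-3*t^2 - 12*t + 3) - t^3 + 4*t^2 - 3*t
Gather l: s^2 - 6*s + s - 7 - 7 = s^2 - 5*s - 14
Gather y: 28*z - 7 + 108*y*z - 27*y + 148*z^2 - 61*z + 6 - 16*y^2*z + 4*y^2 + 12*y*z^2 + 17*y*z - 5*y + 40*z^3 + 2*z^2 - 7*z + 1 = y^2*(4 - 16*z) + y*(12*z^2 + 125*z - 32) + 40*z^3 + 150*z^2 - 40*z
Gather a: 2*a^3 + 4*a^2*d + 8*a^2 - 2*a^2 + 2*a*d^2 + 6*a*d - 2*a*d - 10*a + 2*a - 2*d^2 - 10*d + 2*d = 2*a^3 + a^2*(4*d + 6) + a*(2*d^2 + 4*d - 8) - 2*d^2 - 8*d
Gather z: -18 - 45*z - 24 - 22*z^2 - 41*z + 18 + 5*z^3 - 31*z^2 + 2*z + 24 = 5*z^3 - 53*z^2 - 84*z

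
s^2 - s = s*(s - 1)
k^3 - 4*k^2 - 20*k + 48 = (k - 6)*(k - 2)*(k + 4)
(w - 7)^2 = w^2 - 14*w + 49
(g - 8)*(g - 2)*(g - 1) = g^3 - 11*g^2 + 26*g - 16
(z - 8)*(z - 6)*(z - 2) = z^3 - 16*z^2 + 76*z - 96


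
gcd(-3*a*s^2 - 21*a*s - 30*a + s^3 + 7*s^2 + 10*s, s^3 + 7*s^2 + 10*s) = s^2 + 7*s + 10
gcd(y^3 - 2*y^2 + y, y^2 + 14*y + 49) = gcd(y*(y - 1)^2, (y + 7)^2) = 1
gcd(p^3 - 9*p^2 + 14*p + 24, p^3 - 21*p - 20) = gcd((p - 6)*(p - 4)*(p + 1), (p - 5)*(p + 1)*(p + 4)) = p + 1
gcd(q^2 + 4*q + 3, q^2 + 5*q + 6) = q + 3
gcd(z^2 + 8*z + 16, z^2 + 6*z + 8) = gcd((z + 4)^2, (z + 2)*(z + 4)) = z + 4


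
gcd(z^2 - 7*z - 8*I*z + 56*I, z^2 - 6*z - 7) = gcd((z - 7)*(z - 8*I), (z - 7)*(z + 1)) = z - 7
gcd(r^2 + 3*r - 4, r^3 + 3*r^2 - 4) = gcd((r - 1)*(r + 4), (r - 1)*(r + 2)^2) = r - 1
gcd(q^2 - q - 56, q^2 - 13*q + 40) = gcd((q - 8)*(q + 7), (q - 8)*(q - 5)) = q - 8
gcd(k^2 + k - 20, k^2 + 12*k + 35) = k + 5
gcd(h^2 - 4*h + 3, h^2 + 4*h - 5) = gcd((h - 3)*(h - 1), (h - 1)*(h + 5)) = h - 1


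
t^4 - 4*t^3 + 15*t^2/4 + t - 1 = (t - 2)^2*(t - 1/2)*(t + 1/2)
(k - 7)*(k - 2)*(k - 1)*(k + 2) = k^4 - 8*k^3 + 3*k^2 + 32*k - 28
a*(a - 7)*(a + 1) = a^3 - 6*a^2 - 7*a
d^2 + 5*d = d*(d + 5)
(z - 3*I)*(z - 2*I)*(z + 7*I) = z^3 + 2*I*z^2 + 29*z - 42*I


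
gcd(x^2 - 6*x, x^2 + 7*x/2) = x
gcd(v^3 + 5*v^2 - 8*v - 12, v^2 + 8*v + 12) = v + 6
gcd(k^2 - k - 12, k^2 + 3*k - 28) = k - 4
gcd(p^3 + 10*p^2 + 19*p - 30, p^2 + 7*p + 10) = p + 5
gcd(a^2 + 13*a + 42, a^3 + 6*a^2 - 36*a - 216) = a + 6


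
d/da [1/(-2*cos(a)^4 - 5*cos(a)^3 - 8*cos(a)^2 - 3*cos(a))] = -(22*cos(a) + 15*cos(2*a)/2 + 2*cos(3*a) + 21/2)*sin(a)/((2*cos(a)^3 + 5*cos(a)^2 + 8*cos(a) + 3)^2*cos(a)^2)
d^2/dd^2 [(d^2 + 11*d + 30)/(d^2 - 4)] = 2*(11*d^3 + 102*d^2 + 132*d + 136)/(d^6 - 12*d^4 + 48*d^2 - 64)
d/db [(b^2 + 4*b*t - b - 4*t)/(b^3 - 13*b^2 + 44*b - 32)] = (-b^2 - 8*b*t + 48*t + 32)/(b^4 - 24*b^3 + 208*b^2 - 768*b + 1024)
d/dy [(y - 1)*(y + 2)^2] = 3*y*(y + 2)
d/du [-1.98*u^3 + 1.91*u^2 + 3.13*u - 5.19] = -5.94*u^2 + 3.82*u + 3.13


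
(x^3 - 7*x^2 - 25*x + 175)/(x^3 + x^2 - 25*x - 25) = (x - 7)/(x + 1)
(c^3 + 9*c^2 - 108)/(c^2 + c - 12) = (c^2 + 12*c + 36)/(c + 4)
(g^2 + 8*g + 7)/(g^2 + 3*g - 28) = (g + 1)/(g - 4)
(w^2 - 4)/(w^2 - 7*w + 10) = (w + 2)/(w - 5)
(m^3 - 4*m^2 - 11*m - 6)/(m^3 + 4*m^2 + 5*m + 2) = (m - 6)/(m + 2)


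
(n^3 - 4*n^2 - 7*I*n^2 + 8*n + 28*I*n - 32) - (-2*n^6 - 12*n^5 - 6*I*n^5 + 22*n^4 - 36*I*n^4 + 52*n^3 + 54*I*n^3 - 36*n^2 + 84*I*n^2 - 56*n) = 2*n^6 + 12*n^5 + 6*I*n^5 - 22*n^4 + 36*I*n^4 - 51*n^3 - 54*I*n^3 + 32*n^2 - 91*I*n^2 + 64*n + 28*I*n - 32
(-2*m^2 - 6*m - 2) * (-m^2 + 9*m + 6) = 2*m^4 - 12*m^3 - 64*m^2 - 54*m - 12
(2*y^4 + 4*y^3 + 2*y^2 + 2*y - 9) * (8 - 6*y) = -12*y^5 - 8*y^4 + 20*y^3 + 4*y^2 + 70*y - 72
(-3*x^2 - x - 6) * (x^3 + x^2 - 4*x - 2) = -3*x^5 - 4*x^4 + 5*x^3 + 4*x^2 + 26*x + 12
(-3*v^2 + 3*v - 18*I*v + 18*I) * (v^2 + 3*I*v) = -3*v^4 + 3*v^3 - 27*I*v^3 + 54*v^2 + 27*I*v^2 - 54*v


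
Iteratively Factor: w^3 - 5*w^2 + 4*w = (w - 4)*(w^2 - w) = w*(w - 4)*(w - 1)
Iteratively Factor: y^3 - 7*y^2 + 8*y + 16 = (y - 4)*(y^2 - 3*y - 4) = (y - 4)*(y + 1)*(y - 4)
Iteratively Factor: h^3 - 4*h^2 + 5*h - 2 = (h - 1)*(h^2 - 3*h + 2) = (h - 2)*(h - 1)*(h - 1)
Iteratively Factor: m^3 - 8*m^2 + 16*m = (m - 4)*(m^2 - 4*m) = m*(m - 4)*(m - 4)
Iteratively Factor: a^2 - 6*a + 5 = (a - 1)*(a - 5)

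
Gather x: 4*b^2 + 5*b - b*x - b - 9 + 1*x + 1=4*b^2 + 4*b + x*(1 - b) - 8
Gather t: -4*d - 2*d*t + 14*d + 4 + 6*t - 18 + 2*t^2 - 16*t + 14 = 10*d + 2*t^2 + t*(-2*d - 10)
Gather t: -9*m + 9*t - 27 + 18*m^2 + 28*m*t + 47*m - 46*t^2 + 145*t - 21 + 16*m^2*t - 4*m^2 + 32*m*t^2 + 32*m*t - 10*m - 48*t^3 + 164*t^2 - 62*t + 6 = 14*m^2 + 28*m - 48*t^3 + t^2*(32*m + 118) + t*(16*m^2 + 60*m + 92) - 42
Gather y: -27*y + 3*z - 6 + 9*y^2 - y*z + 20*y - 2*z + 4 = 9*y^2 + y*(-z - 7) + z - 2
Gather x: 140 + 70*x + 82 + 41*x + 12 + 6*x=117*x + 234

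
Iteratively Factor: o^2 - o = (o)*(o - 1)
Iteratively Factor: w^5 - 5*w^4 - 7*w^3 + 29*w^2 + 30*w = (w - 5)*(w^4 - 7*w^2 - 6*w) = (w - 5)*(w - 3)*(w^3 + 3*w^2 + 2*w) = (w - 5)*(w - 3)*(w + 1)*(w^2 + 2*w) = (w - 5)*(w - 3)*(w + 1)*(w + 2)*(w)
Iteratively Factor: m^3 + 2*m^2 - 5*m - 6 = (m - 2)*(m^2 + 4*m + 3) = (m - 2)*(m + 3)*(m + 1)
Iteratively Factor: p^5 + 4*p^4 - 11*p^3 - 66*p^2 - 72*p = (p)*(p^4 + 4*p^3 - 11*p^2 - 66*p - 72) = p*(p + 3)*(p^3 + p^2 - 14*p - 24) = p*(p - 4)*(p + 3)*(p^2 + 5*p + 6) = p*(p - 4)*(p + 2)*(p + 3)*(p + 3)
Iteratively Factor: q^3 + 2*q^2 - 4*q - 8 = (q + 2)*(q^2 - 4) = (q + 2)^2*(q - 2)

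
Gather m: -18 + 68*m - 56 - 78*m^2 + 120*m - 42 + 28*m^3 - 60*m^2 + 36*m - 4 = 28*m^3 - 138*m^2 + 224*m - 120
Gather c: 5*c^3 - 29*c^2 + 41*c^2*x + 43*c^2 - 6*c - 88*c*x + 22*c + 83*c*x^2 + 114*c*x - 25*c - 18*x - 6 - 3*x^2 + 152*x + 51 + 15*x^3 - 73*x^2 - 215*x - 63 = 5*c^3 + c^2*(41*x + 14) + c*(83*x^2 + 26*x - 9) + 15*x^3 - 76*x^2 - 81*x - 18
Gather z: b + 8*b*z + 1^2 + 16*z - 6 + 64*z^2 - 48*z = b + 64*z^2 + z*(8*b - 32) - 5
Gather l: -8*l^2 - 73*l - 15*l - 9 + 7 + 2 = -8*l^2 - 88*l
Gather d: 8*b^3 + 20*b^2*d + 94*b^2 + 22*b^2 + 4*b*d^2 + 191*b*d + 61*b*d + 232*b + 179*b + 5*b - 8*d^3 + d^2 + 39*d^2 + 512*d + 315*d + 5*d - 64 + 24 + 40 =8*b^3 + 116*b^2 + 416*b - 8*d^3 + d^2*(4*b + 40) + d*(20*b^2 + 252*b + 832)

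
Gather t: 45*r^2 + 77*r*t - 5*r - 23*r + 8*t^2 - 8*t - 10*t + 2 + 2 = 45*r^2 - 28*r + 8*t^2 + t*(77*r - 18) + 4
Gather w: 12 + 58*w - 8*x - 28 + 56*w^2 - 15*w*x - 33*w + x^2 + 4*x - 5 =56*w^2 + w*(25 - 15*x) + x^2 - 4*x - 21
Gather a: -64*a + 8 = 8 - 64*a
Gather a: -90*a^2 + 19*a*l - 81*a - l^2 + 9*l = -90*a^2 + a*(19*l - 81) - l^2 + 9*l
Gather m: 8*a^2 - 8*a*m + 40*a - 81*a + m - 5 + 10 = 8*a^2 - 41*a + m*(1 - 8*a) + 5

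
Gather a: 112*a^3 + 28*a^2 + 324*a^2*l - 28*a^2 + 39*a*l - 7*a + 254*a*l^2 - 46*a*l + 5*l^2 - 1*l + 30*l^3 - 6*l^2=112*a^3 + 324*a^2*l + a*(254*l^2 - 7*l - 7) + 30*l^3 - l^2 - l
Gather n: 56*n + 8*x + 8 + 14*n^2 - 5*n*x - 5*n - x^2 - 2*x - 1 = 14*n^2 + n*(51 - 5*x) - x^2 + 6*x + 7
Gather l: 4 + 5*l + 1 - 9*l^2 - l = -9*l^2 + 4*l + 5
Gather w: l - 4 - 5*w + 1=l - 5*w - 3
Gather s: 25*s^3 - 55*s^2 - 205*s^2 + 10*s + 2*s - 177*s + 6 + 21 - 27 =25*s^3 - 260*s^2 - 165*s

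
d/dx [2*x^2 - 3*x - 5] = 4*x - 3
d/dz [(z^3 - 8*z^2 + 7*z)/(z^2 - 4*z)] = (z^2 - 8*z + 25)/(z^2 - 8*z + 16)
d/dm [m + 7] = 1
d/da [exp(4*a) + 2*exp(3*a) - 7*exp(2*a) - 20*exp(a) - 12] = (4*exp(3*a) + 6*exp(2*a) - 14*exp(a) - 20)*exp(a)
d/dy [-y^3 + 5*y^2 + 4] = y*(10 - 3*y)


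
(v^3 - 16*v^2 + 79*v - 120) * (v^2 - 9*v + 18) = v^5 - 25*v^4 + 241*v^3 - 1119*v^2 + 2502*v - 2160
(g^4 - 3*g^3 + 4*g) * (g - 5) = g^5 - 8*g^4 + 15*g^3 + 4*g^2 - 20*g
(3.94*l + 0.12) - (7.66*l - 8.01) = 8.13 - 3.72*l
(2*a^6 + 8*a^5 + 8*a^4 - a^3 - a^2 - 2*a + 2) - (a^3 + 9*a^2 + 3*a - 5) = 2*a^6 + 8*a^5 + 8*a^4 - 2*a^3 - 10*a^2 - 5*a + 7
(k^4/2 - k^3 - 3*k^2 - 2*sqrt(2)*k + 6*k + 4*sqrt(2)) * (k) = k^5/2 - k^4 - 3*k^3 - 2*sqrt(2)*k^2 + 6*k^2 + 4*sqrt(2)*k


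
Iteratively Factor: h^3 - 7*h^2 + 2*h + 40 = (h - 5)*(h^2 - 2*h - 8) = (h - 5)*(h - 4)*(h + 2)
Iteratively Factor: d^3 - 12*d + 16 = (d - 2)*(d^2 + 2*d - 8) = (d - 2)*(d + 4)*(d - 2)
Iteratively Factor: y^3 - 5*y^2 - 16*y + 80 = (y - 4)*(y^2 - y - 20) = (y - 5)*(y - 4)*(y + 4)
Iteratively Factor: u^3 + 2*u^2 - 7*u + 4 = (u - 1)*(u^2 + 3*u - 4) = (u - 1)*(u + 4)*(u - 1)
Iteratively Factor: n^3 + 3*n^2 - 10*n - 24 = (n - 3)*(n^2 + 6*n + 8) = (n - 3)*(n + 2)*(n + 4)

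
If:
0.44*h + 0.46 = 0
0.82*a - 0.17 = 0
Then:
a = 0.21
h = -1.05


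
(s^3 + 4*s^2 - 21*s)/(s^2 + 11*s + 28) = s*(s - 3)/(s + 4)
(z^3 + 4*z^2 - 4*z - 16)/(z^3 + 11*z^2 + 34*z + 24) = (z^2 - 4)/(z^2 + 7*z + 6)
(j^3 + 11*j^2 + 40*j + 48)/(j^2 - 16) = (j^2 + 7*j + 12)/(j - 4)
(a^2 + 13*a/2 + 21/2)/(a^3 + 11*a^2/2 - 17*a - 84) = (a + 3)/(a^2 + 2*a - 24)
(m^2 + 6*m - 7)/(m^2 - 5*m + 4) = (m + 7)/(m - 4)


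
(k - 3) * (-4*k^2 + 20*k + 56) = -4*k^3 + 32*k^2 - 4*k - 168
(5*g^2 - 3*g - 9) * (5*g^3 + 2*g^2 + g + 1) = 25*g^5 - 5*g^4 - 46*g^3 - 16*g^2 - 12*g - 9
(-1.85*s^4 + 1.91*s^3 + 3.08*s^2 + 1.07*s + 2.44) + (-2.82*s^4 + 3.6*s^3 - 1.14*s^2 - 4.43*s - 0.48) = -4.67*s^4 + 5.51*s^3 + 1.94*s^2 - 3.36*s + 1.96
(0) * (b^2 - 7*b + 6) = 0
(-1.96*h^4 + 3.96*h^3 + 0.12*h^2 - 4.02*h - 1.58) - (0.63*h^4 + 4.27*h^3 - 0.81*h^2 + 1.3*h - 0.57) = -2.59*h^4 - 0.31*h^3 + 0.93*h^2 - 5.32*h - 1.01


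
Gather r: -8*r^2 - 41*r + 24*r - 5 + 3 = -8*r^2 - 17*r - 2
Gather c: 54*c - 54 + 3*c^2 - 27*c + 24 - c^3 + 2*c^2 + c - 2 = -c^3 + 5*c^2 + 28*c - 32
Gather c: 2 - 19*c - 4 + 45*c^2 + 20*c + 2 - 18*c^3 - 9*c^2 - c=-18*c^3 + 36*c^2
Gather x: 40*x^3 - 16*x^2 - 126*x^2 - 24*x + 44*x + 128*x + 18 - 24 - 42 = 40*x^3 - 142*x^2 + 148*x - 48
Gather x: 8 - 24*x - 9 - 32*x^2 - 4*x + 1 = -32*x^2 - 28*x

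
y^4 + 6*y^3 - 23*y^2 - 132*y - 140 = (y - 5)*(y + 2)^2*(y + 7)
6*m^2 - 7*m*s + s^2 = (-6*m + s)*(-m + s)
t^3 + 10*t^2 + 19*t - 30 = (t - 1)*(t + 5)*(t + 6)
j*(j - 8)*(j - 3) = j^3 - 11*j^2 + 24*j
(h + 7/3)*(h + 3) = h^2 + 16*h/3 + 7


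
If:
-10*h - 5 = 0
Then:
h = -1/2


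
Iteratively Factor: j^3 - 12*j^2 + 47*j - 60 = (j - 3)*(j^2 - 9*j + 20) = (j - 5)*(j - 3)*(j - 4)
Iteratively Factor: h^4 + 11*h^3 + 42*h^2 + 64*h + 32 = (h + 1)*(h^3 + 10*h^2 + 32*h + 32) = (h + 1)*(h + 2)*(h^2 + 8*h + 16) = (h + 1)*(h + 2)*(h + 4)*(h + 4)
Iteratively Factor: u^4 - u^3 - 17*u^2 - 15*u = (u + 1)*(u^3 - 2*u^2 - 15*u) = (u - 5)*(u + 1)*(u^2 + 3*u) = u*(u - 5)*(u + 1)*(u + 3)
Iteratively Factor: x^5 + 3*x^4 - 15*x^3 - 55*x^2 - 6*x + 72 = (x + 3)*(x^4 - 15*x^2 - 10*x + 24) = (x + 3)^2*(x^3 - 3*x^2 - 6*x + 8) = (x - 4)*(x + 3)^2*(x^2 + x - 2) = (x - 4)*(x + 2)*(x + 3)^2*(x - 1)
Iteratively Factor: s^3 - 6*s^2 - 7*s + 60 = (s - 4)*(s^2 - 2*s - 15) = (s - 5)*(s - 4)*(s + 3)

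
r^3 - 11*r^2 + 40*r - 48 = (r - 4)^2*(r - 3)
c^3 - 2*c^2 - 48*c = c*(c - 8)*(c + 6)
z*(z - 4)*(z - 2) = z^3 - 6*z^2 + 8*z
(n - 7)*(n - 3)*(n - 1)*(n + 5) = n^4 - 6*n^3 - 24*n^2 + 134*n - 105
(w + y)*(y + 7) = w*y + 7*w + y^2 + 7*y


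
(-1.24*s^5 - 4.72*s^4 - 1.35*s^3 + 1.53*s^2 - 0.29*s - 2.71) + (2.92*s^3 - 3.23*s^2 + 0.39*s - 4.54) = -1.24*s^5 - 4.72*s^4 + 1.57*s^3 - 1.7*s^2 + 0.1*s - 7.25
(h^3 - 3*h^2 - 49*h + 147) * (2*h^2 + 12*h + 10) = 2*h^5 + 6*h^4 - 124*h^3 - 324*h^2 + 1274*h + 1470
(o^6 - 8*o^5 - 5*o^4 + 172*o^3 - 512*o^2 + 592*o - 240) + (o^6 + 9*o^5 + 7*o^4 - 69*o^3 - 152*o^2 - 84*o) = 2*o^6 + o^5 + 2*o^4 + 103*o^3 - 664*o^2 + 508*o - 240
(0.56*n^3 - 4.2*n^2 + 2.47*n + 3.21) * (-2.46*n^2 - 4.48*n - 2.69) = -1.3776*n^5 + 7.8232*n^4 + 11.2334*n^3 - 7.6642*n^2 - 21.0251*n - 8.6349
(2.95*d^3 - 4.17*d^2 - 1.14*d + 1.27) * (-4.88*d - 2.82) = -14.396*d^4 + 12.0306*d^3 + 17.3226*d^2 - 2.9828*d - 3.5814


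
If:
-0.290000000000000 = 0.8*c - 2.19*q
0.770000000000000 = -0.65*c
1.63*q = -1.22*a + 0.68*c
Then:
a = -0.26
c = -1.18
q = -0.30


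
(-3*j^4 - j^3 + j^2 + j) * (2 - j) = 3*j^5 - 5*j^4 - 3*j^3 + j^2 + 2*j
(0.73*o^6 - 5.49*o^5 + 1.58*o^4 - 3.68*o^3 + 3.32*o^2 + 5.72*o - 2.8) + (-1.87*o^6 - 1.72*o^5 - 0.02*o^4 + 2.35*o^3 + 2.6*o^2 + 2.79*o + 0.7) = -1.14*o^6 - 7.21*o^5 + 1.56*o^4 - 1.33*o^3 + 5.92*o^2 + 8.51*o - 2.1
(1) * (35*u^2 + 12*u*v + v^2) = 35*u^2 + 12*u*v + v^2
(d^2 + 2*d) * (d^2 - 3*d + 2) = d^4 - d^3 - 4*d^2 + 4*d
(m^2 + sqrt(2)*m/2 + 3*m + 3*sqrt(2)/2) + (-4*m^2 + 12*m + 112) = -3*m^2 + sqrt(2)*m/2 + 15*m + 3*sqrt(2)/2 + 112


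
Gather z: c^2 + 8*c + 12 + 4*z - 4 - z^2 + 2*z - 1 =c^2 + 8*c - z^2 + 6*z + 7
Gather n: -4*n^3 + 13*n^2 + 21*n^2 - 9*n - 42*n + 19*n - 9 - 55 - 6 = -4*n^3 + 34*n^2 - 32*n - 70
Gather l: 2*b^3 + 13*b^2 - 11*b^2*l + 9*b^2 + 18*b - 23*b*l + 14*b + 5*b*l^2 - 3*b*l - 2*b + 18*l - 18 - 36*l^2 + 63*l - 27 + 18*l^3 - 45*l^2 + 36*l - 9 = 2*b^3 + 22*b^2 + 30*b + 18*l^3 + l^2*(5*b - 81) + l*(-11*b^2 - 26*b + 117) - 54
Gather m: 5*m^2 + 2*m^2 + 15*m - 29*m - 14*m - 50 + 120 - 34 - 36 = 7*m^2 - 28*m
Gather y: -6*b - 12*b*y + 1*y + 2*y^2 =-6*b + 2*y^2 + y*(1 - 12*b)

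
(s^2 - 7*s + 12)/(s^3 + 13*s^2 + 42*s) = (s^2 - 7*s + 12)/(s*(s^2 + 13*s + 42))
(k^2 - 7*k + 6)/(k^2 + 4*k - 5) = (k - 6)/(k + 5)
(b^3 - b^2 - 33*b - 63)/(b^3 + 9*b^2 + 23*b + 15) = (b^2 - 4*b - 21)/(b^2 + 6*b + 5)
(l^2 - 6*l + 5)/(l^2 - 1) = (l - 5)/(l + 1)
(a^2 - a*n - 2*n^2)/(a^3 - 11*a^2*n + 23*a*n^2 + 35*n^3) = (a - 2*n)/(a^2 - 12*a*n + 35*n^2)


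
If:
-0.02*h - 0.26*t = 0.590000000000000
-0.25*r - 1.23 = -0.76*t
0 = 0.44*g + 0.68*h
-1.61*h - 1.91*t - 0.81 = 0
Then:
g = -3.72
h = 2.41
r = -12.38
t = -2.45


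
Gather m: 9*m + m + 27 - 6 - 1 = 10*m + 20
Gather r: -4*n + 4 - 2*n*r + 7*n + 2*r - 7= 3*n + r*(2 - 2*n) - 3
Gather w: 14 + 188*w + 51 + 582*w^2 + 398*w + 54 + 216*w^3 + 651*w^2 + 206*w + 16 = 216*w^3 + 1233*w^2 + 792*w + 135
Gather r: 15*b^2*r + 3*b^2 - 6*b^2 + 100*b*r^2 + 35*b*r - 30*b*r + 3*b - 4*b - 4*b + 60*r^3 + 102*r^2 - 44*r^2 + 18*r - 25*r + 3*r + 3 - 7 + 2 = -3*b^2 - 5*b + 60*r^3 + r^2*(100*b + 58) + r*(15*b^2 + 5*b - 4) - 2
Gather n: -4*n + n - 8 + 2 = -3*n - 6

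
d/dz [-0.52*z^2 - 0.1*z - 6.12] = -1.04*z - 0.1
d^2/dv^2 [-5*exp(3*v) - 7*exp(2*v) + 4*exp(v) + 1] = (-45*exp(2*v) - 28*exp(v) + 4)*exp(v)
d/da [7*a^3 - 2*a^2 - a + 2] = 21*a^2 - 4*a - 1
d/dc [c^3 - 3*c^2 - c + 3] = 3*c^2 - 6*c - 1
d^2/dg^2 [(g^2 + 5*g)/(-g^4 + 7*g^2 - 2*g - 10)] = 2*g*(-3*g^7 - 30*g^6 - 7*g^5 + 117*g^4 + 150*g^3 + 241*g^2 - 210*g - 1050)/(g^12 - 21*g^10 + 6*g^9 + 177*g^8 - 84*g^7 - 751*g^6 + 414*g^5 + 1686*g^4 - 832*g^3 - 1980*g^2 + 600*g + 1000)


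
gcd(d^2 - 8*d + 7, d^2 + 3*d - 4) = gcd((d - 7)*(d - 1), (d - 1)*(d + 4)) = d - 1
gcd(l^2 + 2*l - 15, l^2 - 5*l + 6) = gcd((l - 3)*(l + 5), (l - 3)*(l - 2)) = l - 3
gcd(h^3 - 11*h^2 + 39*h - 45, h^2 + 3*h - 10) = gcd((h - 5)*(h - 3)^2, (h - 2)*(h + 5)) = 1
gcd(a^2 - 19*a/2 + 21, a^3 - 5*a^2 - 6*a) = a - 6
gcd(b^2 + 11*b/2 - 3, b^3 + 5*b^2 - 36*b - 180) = b + 6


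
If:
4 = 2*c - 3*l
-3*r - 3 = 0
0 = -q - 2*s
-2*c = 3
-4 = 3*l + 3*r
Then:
No Solution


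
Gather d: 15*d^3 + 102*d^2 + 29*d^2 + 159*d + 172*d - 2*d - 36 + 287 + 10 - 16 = 15*d^3 + 131*d^2 + 329*d + 245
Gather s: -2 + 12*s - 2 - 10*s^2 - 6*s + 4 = -10*s^2 + 6*s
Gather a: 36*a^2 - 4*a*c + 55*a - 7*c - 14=36*a^2 + a*(55 - 4*c) - 7*c - 14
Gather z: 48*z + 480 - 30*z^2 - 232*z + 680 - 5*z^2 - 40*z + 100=-35*z^2 - 224*z + 1260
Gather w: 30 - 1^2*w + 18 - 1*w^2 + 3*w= -w^2 + 2*w + 48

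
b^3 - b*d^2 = b*(b - d)*(b + d)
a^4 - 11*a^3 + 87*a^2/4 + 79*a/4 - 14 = (a - 8)*(a - 7/2)*(a - 1/2)*(a + 1)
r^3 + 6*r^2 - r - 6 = (r - 1)*(r + 1)*(r + 6)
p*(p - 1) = p^2 - p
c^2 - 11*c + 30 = (c - 6)*(c - 5)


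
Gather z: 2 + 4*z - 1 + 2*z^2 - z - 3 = 2*z^2 + 3*z - 2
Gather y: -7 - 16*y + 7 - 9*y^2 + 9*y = -9*y^2 - 7*y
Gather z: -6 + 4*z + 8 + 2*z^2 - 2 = 2*z^2 + 4*z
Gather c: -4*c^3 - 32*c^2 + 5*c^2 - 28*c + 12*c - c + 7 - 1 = -4*c^3 - 27*c^2 - 17*c + 6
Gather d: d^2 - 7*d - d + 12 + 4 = d^2 - 8*d + 16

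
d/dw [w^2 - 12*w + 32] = 2*w - 12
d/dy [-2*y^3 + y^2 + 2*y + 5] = -6*y^2 + 2*y + 2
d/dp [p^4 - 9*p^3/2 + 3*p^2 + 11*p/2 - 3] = 4*p^3 - 27*p^2/2 + 6*p + 11/2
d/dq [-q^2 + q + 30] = 1 - 2*q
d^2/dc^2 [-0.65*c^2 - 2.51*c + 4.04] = -1.30000000000000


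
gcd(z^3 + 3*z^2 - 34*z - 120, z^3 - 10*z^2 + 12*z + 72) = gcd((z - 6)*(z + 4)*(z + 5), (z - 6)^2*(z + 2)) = z - 6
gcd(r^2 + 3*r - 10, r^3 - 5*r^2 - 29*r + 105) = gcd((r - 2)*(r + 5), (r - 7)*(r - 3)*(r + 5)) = r + 5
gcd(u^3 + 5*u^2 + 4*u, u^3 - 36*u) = u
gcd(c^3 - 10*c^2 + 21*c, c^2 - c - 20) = 1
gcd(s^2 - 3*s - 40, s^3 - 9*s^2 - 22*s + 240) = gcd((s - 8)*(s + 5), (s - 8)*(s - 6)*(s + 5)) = s^2 - 3*s - 40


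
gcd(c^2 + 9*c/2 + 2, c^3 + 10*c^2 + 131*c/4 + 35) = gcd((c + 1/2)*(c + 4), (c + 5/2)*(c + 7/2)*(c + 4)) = c + 4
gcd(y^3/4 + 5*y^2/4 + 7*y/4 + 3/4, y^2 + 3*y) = y + 3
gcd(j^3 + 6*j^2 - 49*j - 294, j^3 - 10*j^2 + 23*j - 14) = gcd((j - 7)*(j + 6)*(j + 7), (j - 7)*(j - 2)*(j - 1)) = j - 7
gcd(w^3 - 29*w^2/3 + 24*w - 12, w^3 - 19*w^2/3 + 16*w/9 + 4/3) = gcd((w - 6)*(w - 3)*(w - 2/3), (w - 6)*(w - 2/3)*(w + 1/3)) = w^2 - 20*w/3 + 4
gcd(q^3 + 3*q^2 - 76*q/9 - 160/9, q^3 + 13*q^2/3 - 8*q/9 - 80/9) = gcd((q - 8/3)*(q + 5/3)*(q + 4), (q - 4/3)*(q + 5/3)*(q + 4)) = q^2 + 17*q/3 + 20/3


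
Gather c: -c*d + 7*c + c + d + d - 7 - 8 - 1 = c*(8 - d) + 2*d - 16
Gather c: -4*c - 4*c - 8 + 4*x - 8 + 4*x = -8*c + 8*x - 16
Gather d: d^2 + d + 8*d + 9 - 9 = d^2 + 9*d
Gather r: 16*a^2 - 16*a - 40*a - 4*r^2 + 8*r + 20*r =16*a^2 - 56*a - 4*r^2 + 28*r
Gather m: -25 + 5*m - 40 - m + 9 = 4*m - 56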